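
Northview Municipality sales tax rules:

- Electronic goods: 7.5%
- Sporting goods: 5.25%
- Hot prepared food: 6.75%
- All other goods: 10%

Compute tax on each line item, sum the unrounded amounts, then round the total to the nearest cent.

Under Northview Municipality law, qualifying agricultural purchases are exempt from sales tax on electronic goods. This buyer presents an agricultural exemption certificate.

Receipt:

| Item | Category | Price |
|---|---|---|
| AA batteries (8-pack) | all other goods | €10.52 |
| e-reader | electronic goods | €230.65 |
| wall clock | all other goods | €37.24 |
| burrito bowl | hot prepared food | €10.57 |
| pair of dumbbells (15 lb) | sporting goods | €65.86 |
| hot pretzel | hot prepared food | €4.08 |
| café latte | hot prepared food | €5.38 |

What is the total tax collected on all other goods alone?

AA batteries (8-pack) €10.52: all other goods → 10% → €1.052
Wall clock €37.24: all other goods → 10% → €3.724
Tax on all other goods: unrounded sum = €4.776 → €4.78

€4.78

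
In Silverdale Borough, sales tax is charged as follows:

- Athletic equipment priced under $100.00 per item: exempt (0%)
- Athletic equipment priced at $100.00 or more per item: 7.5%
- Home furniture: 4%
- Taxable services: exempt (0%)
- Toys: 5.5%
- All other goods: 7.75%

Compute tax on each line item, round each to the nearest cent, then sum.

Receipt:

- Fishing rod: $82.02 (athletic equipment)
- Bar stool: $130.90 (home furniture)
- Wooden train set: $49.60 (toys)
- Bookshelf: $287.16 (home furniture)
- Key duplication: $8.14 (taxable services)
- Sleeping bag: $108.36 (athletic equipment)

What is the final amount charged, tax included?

Fishing rod $82.02: athletic equipment, under $100.00 → 0% → $0.00
Bar stool $130.90: home furniture → 4% → $5.24
Wooden train set $49.60: toys → 5.5% → $2.73
Bookshelf $287.16: home furniture → 4% → $11.49
Key duplication $8.14: taxable services → 0% → $0.00
Sleeping bag $108.36: athletic equipment, $100.00 or more → 7.5% → $8.13
Subtotal = $666.18; tax = $27.59; total due = $693.77

$693.77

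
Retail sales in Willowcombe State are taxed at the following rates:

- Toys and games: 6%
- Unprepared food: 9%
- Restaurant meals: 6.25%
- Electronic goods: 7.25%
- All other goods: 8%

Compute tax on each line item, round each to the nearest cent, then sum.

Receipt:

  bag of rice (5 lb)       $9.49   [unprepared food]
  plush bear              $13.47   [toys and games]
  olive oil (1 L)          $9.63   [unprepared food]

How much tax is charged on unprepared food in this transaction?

$1.72

Bag of rice (5 lb) $9.49: unprepared food → 9% → $0.85
Olive oil (1 L) $9.63: unprepared food → 9% → $0.87
Tax on unprepared food = $0.85 + $0.87 = $1.72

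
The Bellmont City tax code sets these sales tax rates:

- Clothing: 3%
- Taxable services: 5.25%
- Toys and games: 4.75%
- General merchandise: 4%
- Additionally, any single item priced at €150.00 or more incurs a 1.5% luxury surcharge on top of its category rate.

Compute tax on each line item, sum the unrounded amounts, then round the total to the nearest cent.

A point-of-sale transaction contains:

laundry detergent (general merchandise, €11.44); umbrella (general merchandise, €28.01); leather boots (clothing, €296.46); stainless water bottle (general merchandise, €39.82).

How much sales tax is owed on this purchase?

Laundry detergent €11.44: general merchandise → 4% → €0.4576
Umbrella €28.01: general merchandise → 4% → €1.1204
Leather boots €296.46: clothing → 3% + 1.5% surcharge = 4.5% → €13.3407
Stainless water bottle €39.82: general merchandise → 4% → €1.5928
Unrounded tax sum = €16.5115 → €16.51

€16.51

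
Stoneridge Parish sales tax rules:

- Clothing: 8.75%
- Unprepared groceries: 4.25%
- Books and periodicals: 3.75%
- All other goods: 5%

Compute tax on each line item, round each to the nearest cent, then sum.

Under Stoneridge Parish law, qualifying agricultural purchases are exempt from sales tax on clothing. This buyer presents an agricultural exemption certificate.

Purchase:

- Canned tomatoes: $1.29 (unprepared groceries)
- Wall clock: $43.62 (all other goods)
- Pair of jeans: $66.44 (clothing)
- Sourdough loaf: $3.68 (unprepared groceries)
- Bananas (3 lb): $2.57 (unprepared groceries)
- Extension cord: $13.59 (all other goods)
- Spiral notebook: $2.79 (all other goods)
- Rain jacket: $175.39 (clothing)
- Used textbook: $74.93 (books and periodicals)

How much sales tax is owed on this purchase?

Canned tomatoes $1.29: unprepared groceries → 4.25% → $0.05
Wall clock $43.62: all other goods → 5% → $2.18
Pair of jeans $66.44: clothing, buyer-exempt → 0% → $0.00
Sourdough loaf $3.68: unprepared groceries → 4.25% → $0.16
Bananas (3 lb) $2.57: unprepared groceries → 4.25% → $0.11
Extension cord $13.59: all other goods → 5% → $0.68
Spiral notebook $2.79: all other goods → 5% → $0.14
Rain jacket $175.39: clothing, buyer-exempt → 0% → $0.00
Used textbook $74.93: books and periodicals → 3.75% → $2.81
Total tax = $0.05 + $2.18 + $0.16 + $0.11 + $0.68 + $0.14 + $2.81 = $6.13

$6.13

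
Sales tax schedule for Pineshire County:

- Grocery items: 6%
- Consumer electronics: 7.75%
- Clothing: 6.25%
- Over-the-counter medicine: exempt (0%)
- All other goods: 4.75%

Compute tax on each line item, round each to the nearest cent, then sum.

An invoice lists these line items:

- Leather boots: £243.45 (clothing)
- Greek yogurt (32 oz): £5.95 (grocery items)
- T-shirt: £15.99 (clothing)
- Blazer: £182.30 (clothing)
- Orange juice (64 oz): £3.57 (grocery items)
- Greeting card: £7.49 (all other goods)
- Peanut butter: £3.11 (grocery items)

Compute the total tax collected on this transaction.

Leather boots £243.45: clothing → 6.25% → £15.22
Greek yogurt (32 oz) £5.95: grocery items → 6% → £0.36
T-shirt £15.99: clothing → 6.25% → £1.00
Blazer £182.30: clothing → 6.25% → £11.39
Orange juice (64 oz) £3.57: grocery items → 6% → £0.21
Greeting card £7.49: all other goods → 4.75% → £0.36
Peanut butter £3.11: grocery items → 6% → £0.19
Total tax = £15.22 + £0.36 + £1.00 + £11.39 + £0.21 + £0.36 + £0.19 = £28.73

£28.73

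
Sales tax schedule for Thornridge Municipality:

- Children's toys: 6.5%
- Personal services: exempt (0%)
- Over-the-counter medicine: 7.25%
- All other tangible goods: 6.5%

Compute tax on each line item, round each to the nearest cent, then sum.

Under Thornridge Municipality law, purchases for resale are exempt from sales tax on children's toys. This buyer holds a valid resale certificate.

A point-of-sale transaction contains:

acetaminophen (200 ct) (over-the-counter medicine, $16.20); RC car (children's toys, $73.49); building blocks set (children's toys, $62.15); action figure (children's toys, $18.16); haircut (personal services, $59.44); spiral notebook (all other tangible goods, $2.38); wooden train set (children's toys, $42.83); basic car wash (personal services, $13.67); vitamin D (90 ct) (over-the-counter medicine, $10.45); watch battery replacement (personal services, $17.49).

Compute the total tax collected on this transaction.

$2.08

Acetaminophen (200 ct) $16.20: over-the-counter medicine → 7.25% → $1.17
RC car $73.49: children's toys, buyer-exempt → 0% → $0.00
Building blocks set $62.15: children's toys, buyer-exempt → 0% → $0.00
Action figure $18.16: children's toys, buyer-exempt → 0% → $0.00
Haircut $59.44: personal services → 0% → $0.00
Spiral notebook $2.38: all other tangible goods → 6.5% → $0.15
Wooden train set $42.83: children's toys, buyer-exempt → 0% → $0.00
Basic car wash $13.67: personal services → 0% → $0.00
Vitamin D (90 ct) $10.45: over-the-counter medicine → 7.25% → $0.76
Watch battery replacement $17.49: personal services → 0% → $0.00
Total tax = $1.17 + $0.15 + $0.76 = $2.08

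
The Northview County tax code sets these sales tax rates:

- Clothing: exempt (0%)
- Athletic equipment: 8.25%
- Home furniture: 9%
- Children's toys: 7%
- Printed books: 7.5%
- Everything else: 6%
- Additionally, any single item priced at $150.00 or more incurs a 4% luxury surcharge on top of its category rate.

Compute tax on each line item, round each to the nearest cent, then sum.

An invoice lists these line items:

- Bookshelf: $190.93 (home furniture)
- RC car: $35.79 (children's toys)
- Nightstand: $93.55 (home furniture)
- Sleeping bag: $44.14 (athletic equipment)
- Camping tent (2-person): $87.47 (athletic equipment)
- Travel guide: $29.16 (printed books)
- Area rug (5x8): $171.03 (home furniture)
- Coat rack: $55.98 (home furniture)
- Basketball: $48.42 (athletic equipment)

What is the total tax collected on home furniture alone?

$60.51

Bookshelf $190.93: home furniture → 9% + 4% surcharge = 13% → $24.82
Nightstand $93.55: home furniture → 9% → $8.42
Area rug (5x8) $171.03: home furniture → 9% + 4% surcharge = 13% → $22.23
Coat rack $55.98: home furniture → 9% → $5.04
Tax on home furniture = $24.82 + $8.42 + $22.23 + $5.04 = $60.51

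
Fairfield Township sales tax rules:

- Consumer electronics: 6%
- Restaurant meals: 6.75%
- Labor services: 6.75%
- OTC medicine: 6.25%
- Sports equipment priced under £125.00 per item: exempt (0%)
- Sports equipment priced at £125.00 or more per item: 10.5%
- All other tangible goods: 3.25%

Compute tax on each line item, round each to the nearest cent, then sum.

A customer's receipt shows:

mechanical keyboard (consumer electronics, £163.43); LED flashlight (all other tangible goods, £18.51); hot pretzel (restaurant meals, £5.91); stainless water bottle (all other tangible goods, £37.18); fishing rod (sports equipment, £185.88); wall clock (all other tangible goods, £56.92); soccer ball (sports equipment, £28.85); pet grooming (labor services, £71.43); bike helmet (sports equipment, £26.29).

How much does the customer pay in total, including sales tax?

Mechanical keyboard £163.43: consumer electronics → 6% → £9.81
LED flashlight £18.51: all other tangible goods → 3.25% → £0.60
Hot pretzel £5.91: restaurant meals → 6.75% → £0.40
Stainless water bottle £37.18: all other tangible goods → 3.25% → £1.21
Fishing rod £185.88: sports equipment, £125.00 or more → 10.5% → £19.52
Wall clock £56.92: all other tangible goods → 3.25% → £1.85
Soccer ball £28.85: sports equipment, under £125.00 → 0% → £0.00
Pet grooming £71.43: labor services → 6.75% → £4.82
Bike helmet £26.29: sports equipment, under £125.00 → 0% → £0.00
Subtotal = £594.40; tax = £38.21; total due = £632.61

£632.61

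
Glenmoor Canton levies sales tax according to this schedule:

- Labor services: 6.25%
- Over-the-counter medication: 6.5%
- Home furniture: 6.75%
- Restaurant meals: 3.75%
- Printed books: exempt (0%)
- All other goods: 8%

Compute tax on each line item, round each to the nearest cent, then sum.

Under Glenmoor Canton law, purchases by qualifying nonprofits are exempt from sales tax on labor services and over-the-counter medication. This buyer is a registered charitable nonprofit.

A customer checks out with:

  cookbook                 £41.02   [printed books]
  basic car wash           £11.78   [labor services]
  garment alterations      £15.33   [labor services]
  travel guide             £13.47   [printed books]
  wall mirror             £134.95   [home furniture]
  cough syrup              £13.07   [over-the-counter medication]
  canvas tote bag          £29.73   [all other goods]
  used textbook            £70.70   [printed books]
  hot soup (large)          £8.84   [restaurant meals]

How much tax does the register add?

£11.82

Cookbook £41.02: printed books → 0% → £0.00
Basic car wash £11.78: labor services, buyer-exempt → 0% → £0.00
Garment alterations £15.33: labor services, buyer-exempt → 0% → £0.00
Travel guide £13.47: printed books → 0% → £0.00
Wall mirror £134.95: home furniture → 6.75% → £9.11
Cough syrup £13.07: over-the-counter medication, buyer-exempt → 0% → £0.00
Canvas tote bag £29.73: all other goods → 8% → £2.38
Used textbook £70.70: printed books → 0% → £0.00
Hot soup (large) £8.84: restaurant meals → 3.75% → £0.33
Total tax = £9.11 + £2.38 + £0.33 = £11.82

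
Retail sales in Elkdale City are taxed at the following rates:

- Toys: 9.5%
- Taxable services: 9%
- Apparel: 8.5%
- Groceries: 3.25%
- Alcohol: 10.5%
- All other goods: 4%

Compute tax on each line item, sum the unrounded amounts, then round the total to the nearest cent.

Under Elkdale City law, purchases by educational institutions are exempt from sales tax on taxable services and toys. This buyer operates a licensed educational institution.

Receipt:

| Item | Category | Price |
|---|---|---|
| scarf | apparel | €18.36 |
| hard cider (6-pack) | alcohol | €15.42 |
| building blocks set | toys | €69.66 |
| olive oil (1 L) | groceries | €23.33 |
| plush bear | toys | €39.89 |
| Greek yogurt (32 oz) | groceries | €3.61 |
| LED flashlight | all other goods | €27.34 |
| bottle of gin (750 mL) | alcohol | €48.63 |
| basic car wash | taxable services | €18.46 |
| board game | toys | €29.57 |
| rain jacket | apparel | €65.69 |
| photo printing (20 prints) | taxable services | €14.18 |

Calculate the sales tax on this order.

Scarf €18.36: apparel → 8.5% → €1.5606
Hard cider (6-pack) €15.42: alcohol → 10.5% → €1.6191
Building blocks set €69.66: toys, buyer-exempt → 0% → €0.00
Olive oil (1 L) €23.33: groceries → 3.25% → €0.758225
Plush bear €39.89: toys, buyer-exempt → 0% → €0.00
Greek yogurt (32 oz) €3.61: groceries → 3.25% → €0.117325
LED flashlight €27.34: all other goods → 4% → €1.0936
Bottle of gin (750 mL) €48.63: alcohol → 10.5% → €5.10615
Basic car wash €18.46: taxable services, buyer-exempt → 0% → €0.00
Board game €29.57: toys, buyer-exempt → 0% → €0.00
Rain jacket €65.69: apparel → 8.5% → €5.58365
Photo printing (20 prints) €14.18: taxable services, buyer-exempt → 0% → €0.00
Unrounded tax sum = €15.83865 → €15.84

€15.84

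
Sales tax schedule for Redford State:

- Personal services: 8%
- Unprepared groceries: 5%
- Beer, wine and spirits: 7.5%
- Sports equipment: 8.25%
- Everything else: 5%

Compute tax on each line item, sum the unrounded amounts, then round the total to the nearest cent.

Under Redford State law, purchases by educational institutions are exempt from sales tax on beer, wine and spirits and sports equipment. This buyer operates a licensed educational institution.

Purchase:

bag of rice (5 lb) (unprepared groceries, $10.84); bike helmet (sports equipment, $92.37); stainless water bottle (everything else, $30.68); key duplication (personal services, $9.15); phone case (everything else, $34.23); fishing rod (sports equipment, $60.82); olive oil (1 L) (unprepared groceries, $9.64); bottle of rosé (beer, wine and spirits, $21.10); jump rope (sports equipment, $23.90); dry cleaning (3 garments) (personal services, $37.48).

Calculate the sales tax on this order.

$8.00

Bag of rice (5 lb) $10.84: unprepared groceries → 5% → $0.542
Bike helmet $92.37: sports equipment, buyer-exempt → 0% → $0.00
Stainless water bottle $30.68: everything else → 5% → $1.534
Key duplication $9.15: personal services → 8% → $0.732
Phone case $34.23: everything else → 5% → $1.7115
Fishing rod $60.82: sports equipment, buyer-exempt → 0% → $0.00
Olive oil (1 L) $9.64: unprepared groceries → 5% → $0.482
Bottle of rosé $21.10: beer, wine and spirits, buyer-exempt → 0% → $0.00
Jump rope $23.90: sports equipment, buyer-exempt → 0% → $0.00
Dry cleaning (3 garments) $37.48: personal services → 8% → $2.9984
Unrounded tax sum = $7.9999 → $8.00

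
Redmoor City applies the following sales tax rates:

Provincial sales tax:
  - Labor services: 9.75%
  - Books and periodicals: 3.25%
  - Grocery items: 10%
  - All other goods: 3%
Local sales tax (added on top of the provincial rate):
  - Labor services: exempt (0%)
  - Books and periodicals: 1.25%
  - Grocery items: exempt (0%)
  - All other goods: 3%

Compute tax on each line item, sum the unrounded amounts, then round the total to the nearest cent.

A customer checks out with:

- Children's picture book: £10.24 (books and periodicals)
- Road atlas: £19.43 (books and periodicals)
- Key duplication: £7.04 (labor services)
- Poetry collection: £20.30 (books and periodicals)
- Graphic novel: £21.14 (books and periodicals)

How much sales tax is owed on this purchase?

£3.89

Children's picture book £10.24: books and periodicals → 3.25% + 1.25% local = 4.5% → £0.4608
Road atlas £19.43: books and periodicals → 3.25% + 1.25% local = 4.5% → £0.87435
Key duplication £7.04: labor services → 9.75% + 0% local = 9.75% → £0.6864
Poetry collection £20.30: books and periodicals → 3.25% + 1.25% local = 4.5% → £0.9135
Graphic novel £21.14: books and periodicals → 3.25% + 1.25% local = 4.5% → £0.9513
Unrounded tax sum = £3.88635 → £3.89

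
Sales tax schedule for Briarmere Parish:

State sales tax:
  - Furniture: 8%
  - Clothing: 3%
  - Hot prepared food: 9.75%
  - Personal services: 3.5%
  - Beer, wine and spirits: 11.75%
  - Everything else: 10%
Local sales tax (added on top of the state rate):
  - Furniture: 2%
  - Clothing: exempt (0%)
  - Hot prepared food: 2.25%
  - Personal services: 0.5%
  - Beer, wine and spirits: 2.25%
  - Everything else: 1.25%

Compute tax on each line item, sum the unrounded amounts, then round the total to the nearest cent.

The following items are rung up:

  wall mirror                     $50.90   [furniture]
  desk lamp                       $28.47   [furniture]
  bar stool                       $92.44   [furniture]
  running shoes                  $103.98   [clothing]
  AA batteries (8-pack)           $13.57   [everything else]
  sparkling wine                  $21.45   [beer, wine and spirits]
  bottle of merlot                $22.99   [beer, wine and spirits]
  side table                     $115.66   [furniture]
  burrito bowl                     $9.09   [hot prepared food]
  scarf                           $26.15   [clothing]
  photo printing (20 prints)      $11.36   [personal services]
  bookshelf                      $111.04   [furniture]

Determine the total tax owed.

$53.05

Wall mirror $50.90: furniture → 8% + 2% local = 10% → $5.09
Desk lamp $28.47: furniture → 8% + 2% local = 10% → $2.847
Bar stool $92.44: furniture → 8% + 2% local = 10% → $9.244
Running shoes $103.98: clothing → 3% + 0% local = 3% → $3.1194
AA batteries (8-pack) $13.57: everything else → 10% + 1.25% local = 11.25% → $1.526625
Sparkling wine $21.45: beer, wine and spirits → 11.75% + 2.25% local = 14% → $3.003
Bottle of merlot $22.99: beer, wine and spirits → 11.75% + 2.25% local = 14% → $3.2186
Side table $115.66: furniture → 8% + 2% local = 10% → $11.566
Burrito bowl $9.09: hot prepared food → 9.75% + 2.25% local = 12% → $1.0908
Scarf $26.15: clothing → 3% + 0% local = 3% → $0.7845
Photo printing (20 prints) $11.36: personal services → 3.5% + 0.5% local = 4% → $0.4544
Bookshelf $111.04: furniture → 8% + 2% local = 10% → $11.104
Unrounded tax sum = $53.048325 → $53.05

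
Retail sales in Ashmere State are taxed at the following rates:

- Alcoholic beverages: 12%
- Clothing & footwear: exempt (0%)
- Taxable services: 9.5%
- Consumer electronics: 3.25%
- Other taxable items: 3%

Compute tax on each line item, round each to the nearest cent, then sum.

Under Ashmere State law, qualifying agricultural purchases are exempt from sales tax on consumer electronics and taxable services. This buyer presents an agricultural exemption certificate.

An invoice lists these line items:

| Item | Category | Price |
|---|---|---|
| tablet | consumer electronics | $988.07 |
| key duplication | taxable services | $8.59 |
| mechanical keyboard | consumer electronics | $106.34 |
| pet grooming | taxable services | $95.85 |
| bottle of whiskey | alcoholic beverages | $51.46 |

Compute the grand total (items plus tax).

$1256.49

Tablet $988.07: consumer electronics, buyer-exempt → 0% → $0.00
Key duplication $8.59: taxable services, buyer-exempt → 0% → $0.00
Mechanical keyboard $106.34: consumer electronics, buyer-exempt → 0% → $0.00
Pet grooming $95.85: taxable services, buyer-exempt → 0% → $0.00
Bottle of whiskey $51.46: alcoholic beverages → 12% → $6.18
Subtotal = $1250.31; tax = $6.18; total due = $1256.49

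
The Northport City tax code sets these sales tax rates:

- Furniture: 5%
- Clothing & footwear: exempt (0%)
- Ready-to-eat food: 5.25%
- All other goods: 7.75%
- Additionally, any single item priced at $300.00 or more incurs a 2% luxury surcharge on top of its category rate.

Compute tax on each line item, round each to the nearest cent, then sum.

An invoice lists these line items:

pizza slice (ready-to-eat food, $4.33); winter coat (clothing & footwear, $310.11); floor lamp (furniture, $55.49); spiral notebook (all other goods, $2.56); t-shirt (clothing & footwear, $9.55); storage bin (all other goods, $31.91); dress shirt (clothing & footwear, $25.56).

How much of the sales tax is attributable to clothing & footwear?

$6.20

Winter coat $310.11: clothing & footwear → 0% + 2% surcharge = 2% → $6.20
T-shirt $9.55: clothing & footwear → 0% → $0.00
Dress shirt $25.56: clothing & footwear → 0% → $0.00
Tax on clothing & footwear = $6.20 + $0.00 + $0.00 = $6.20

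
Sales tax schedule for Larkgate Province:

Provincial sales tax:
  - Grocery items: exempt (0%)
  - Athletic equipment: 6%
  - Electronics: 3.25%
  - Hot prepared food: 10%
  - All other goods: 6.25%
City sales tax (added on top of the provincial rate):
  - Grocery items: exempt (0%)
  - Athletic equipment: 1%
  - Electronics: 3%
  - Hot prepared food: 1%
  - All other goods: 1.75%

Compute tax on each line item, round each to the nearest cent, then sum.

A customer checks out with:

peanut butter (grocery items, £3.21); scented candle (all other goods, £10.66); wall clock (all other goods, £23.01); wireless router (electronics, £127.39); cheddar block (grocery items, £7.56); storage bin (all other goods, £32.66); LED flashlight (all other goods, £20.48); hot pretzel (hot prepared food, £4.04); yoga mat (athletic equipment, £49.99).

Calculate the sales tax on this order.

£18.84

Peanut butter £3.21: grocery items → 0% + 0% city = 0% → £0.00
Scented candle £10.66: all other goods → 6.25% + 1.75% city = 8% → £0.85
Wall clock £23.01: all other goods → 6.25% + 1.75% city = 8% → £1.84
Wireless router £127.39: electronics → 3.25% + 3% city = 6.25% → £7.96
Cheddar block £7.56: grocery items → 0% + 0% city = 0% → £0.00
Storage bin £32.66: all other goods → 6.25% + 1.75% city = 8% → £2.61
LED flashlight £20.48: all other goods → 6.25% + 1.75% city = 8% → £1.64
Hot pretzel £4.04: hot prepared food → 10% + 1% city = 11% → £0.44
Yoga mat £49.99: athletic equipment → 6% + 1% city = 7% → £3.50
Total tax = £0.85 + £1.84 + £7.96 + £2.61 + £1.64 + £0.44 + £3.50 = £18.84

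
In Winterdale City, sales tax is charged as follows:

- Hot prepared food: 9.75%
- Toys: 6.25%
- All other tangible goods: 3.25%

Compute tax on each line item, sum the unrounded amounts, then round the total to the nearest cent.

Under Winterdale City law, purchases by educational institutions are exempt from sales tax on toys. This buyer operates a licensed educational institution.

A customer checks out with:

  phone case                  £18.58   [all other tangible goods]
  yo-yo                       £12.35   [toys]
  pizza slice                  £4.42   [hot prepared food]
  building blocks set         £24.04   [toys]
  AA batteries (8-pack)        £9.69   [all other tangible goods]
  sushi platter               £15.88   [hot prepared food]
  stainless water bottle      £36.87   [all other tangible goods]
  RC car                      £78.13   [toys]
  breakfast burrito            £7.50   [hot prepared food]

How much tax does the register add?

£4.83

Phone case £18.58: all other tangible goods → 3.25% → £0.60385
Yo-yo £12.35: toys, buyer-exempt → 0% → £0.00
Pizza slice £4.42: hot prepared food → 9.75% → £0.43095
Building blocks set £24.04: toys, buyer-exempt → 0% → £0.00
AA batteries (8-pack) £9.69: all other tangible goods → 3.25% → £0.314925
Sushi platter £15.88: hot prepared food → 9.75% → £1.5483
Stainless water bottle £36.87: all other tangible goods → 3.25% → £1.198275
RC car £78.13: toys, buyer-exempt → 0% → £0.00
Breakfast burrito £7.50: hot prepared food → 9.75% → £0.73125
Unrounded tax sum = £4.82755 → £4.83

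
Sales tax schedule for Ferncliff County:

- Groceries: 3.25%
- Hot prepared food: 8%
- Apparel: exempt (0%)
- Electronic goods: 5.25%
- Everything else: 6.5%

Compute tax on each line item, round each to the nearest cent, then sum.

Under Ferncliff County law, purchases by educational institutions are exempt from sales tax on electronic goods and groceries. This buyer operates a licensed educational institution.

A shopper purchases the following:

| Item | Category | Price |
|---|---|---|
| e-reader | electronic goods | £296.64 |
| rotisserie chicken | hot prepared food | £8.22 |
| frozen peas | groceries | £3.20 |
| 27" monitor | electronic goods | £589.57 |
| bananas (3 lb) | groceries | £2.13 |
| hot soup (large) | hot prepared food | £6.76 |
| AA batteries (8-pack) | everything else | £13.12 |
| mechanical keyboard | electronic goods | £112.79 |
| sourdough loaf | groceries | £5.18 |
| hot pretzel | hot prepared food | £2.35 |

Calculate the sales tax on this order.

£2.24

E-reader £296.64: electronic goods, buyer-exempt → 0% → £0.00
Rotisserie chicken £8.22: hot prepared food → 8% → £0.66
Frozen peas £3.20: groceries, buyer-exempt → 0% → £0.00
27" monitor £589.57: electronic goods, buyer-exempt → 0% → £0.00
Bananas (3 lb) £2.13: groceries, buyer-exempt → 0% → £0.00
Hot soup (large) £6.76: hot prepared food → 8% → £0.54
AA batteries (8-pack) £13.12: everything else → 6.5% → £0.85
Mechanical keyboard £112.79: electronic goods, buyer-exempt → 0% → £0.00
Sourdough loaf £5.18: groceries, buyer-exempt → 0% → £0.00
Hot pretzel £2.35: hot prepared food → 8% → £0.19
Total tax = £0.66 + £0.54 + £0.85 + £0.19 = £2.24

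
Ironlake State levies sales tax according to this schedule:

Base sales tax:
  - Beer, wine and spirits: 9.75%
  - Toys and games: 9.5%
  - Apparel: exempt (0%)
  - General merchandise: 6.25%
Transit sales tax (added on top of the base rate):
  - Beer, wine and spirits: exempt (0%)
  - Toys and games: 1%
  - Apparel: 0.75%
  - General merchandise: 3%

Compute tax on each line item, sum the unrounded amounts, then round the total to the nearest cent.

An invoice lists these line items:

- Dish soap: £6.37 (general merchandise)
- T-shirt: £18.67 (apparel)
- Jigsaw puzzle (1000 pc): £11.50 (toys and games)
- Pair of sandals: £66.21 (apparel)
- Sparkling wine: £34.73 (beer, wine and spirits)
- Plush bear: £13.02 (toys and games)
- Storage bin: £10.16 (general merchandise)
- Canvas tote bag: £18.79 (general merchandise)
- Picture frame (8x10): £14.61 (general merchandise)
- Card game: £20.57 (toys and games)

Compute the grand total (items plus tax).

Dish soap £6.37: general merchandise → 6.25% + 3% transit = 9.25% → £0.589225
T-shirt £18.67: apparel → 0% + 0.75% transit = 0.75% → £0.140025
Jigsaw puzzle (1000 pc) £11.50: toys and games → 9.5% + 1% transit = 10.5% → £1.2075
Pair of sandals £66.21: apparel → 0% + 0.75% transit = 0.75% → £0.496575
Sparkling wine £34.73: beer, wine and spirits → 9.75% + 0% transit = 9.75% → £3.386175
Plush bear £13.02: toys and games → 9.5% + 1% transit = 10.5% → £1.3671
Storage bin £10.16: general merchandise → 6.25% + 3% transit = 9.25% → £0.9398
Canvas tote bag £18.79: general merchandise → 6.25% + 3% transit = 9.25% → £1.738075
Picture frame (8x10) £14.61: general merchandise → 6.25% + 3% transit = 9.25% → £1.351425
Card game £20.57: toys and games → 9.5% + 1% transit = 10.5% → £2.15985
Subtotal = £214.63; unrounded tax = £13.37575 → £13.38; total due = £228.01

£228.01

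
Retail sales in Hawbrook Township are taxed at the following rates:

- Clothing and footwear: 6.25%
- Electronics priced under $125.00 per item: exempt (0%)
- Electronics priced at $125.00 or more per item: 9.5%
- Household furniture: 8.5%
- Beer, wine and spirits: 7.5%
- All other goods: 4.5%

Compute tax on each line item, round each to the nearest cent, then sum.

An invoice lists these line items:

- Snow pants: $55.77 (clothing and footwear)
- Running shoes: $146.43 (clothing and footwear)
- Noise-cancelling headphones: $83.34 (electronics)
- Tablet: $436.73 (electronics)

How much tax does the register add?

$54.13

Snow pants $55.77: clothing and footwear → 6.25% → $3.49
Running shoes $146.43: clothing and footwear → 6.25% → $9.15
Noise-cancelling headphones $83.34: electronics, under $125.00 → 0% → $0.00
Tablet $436.73: electronics, $125.00 or more → 9.5% → $41.49
Total tax = $3.49 + $9.15 + $41.49 = $54.13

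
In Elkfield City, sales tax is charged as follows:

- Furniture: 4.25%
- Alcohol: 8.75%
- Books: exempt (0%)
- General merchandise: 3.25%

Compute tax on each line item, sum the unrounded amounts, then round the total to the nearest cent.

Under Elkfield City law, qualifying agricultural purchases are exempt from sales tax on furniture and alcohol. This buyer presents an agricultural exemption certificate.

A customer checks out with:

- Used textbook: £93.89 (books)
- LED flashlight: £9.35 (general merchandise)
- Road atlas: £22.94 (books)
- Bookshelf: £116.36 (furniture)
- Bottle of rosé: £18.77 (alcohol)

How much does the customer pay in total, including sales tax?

£261.61

Used textbook £93.89: books → 0% → £0.00
LED flashlight £9.35: general merchandise → 3.25% → £0.303875
Road atlas £22.94: books → 0% → £0.00
Bookshelf £116.36: furniture, buyer-exempt → 0% → £0.00
Bottle of rosé £18.77: alcohol, buyer-exempt → 0% → £0.00
Subtotal = £261.31; unrounded tax = £0.303875 → £0.30; total due = £261.61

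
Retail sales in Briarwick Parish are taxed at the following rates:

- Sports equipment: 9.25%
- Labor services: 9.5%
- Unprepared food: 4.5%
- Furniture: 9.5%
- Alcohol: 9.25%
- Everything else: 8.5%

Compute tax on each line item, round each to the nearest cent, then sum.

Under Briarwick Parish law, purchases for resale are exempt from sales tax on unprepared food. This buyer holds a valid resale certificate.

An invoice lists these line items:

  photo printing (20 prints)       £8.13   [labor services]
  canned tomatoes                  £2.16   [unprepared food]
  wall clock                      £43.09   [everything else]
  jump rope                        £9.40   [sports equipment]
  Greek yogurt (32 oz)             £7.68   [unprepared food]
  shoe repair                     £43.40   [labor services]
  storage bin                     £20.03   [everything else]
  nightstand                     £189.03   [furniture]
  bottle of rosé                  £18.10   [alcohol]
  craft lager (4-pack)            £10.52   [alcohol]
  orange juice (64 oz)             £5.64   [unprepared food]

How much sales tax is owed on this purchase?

Photo printing (20 prints) £8.13: labor services → 9.5% → £0.77
Canned tomatoes £2.16: unprepared food, buyer-exempt → 0% → £0.00
Wall clock £43.09: everything else → 8.5% → £3.66
Jump rope £9.40: sports equipment → 9.25% → £0.87
Greek yogurt (32 oz) £7.68: unprepared food, buyer-exempt → 0% → £0.00
Shoe repair £43.40: labor services → 9.5% → £4.12
Storage bin £20.03: everything else → 8.5% → £1.70
Nightstand £189.03: furniture → 9.5% → £17.96
Bottle of rosé £18.10: alcohol → 9.25% → £1.67
Craft lager (4-pack) £10.52: alcohol → 9.25% → £0.97
Orange juice (64 oz) £5.64: unprepared food, buyer-exempt → 0% → £0.00
Total tax = £0.77 + £3.66 + £0.87 + £4.12 + £1.70 + £17.96 + £1.67 + £0.97 = £31.72

£31.72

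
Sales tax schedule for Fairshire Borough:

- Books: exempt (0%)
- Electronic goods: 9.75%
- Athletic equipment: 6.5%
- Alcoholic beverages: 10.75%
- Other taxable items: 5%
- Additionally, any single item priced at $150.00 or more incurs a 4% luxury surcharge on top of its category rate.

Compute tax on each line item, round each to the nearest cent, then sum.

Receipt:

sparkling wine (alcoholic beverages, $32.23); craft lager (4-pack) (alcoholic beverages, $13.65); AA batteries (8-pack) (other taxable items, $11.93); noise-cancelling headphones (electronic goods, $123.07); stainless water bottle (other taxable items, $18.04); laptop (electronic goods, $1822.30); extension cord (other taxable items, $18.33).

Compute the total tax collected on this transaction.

$269.92

Sparkling wine $32.23: alcoholic beverages → 10.75% → $3.46
Craft lager (4-pack) $13.65: alcoholic beverages → 10.75% → $1.47
AA batteries (8-pack) $11.93: other taxable items → 5% → $0.60
Noise-cancelling headphones $123.07: electronic goods → 9.75% → $12.00
Stainless water bottle $18.04: other taxable items → 5% → $0.90
Laptop $1822.30: electronic goods → 9.75% + 4% surcharge = 13.75% → $250.57
Extension cord $18.33: other taxable items → 5% → $0.92
Total tax = $3.46 + $1.47 + $0.60 + $12.00 + $0.90 + $250.57 + $0.92 = $269.92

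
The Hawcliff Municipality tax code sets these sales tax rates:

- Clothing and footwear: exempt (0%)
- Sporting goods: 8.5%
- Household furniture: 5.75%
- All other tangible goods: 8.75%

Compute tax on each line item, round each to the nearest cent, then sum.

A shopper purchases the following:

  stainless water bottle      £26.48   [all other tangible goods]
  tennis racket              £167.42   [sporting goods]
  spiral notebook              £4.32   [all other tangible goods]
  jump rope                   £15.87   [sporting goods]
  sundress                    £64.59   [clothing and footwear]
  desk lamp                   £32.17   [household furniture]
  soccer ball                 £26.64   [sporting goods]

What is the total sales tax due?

Stainless water bottle £26.48: all other tangible goods → 8.75% → £2.32
Tennis racket £167.42: sporting goods → 8.5% → £14.23
Spiral notebook £4.32: all other tangible goods → 8.75% → £0.38
Jump rope £15.87: sporting goods → 8.5% → £1.35
Sundress £64.59: clothing and footwear → 0% → £0.00
Desk lamp £32.17: household furniture → 5.75% → £1.85
Soccer ball £26.64: sporting goods → 8.5% → £2.26
Total tax = £2.32 + £14.23 + £0.38 + £1.35 + £1.85 + £2.26 = £22.39

£22.39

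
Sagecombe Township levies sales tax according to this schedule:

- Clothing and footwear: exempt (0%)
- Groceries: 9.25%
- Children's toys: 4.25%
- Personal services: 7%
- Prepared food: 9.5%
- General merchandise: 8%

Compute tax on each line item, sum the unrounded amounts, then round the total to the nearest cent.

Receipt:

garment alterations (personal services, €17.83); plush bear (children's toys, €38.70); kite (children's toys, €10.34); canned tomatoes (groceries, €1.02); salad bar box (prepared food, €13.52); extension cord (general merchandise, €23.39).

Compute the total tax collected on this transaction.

€6.58

Garment alterations €17.83: personal services → 7% → €1.2481
Plush bear €38.70: children's toys → 4.25% → €1.64475
Kite €10.34: children's toys → 4.25% → €0.43945
Canned tomatoes €1.02: groceries → 9.25% → €0.09435
Salad bar box €13.52: prepared food → 9.5% → €1.2844
Extension cord €23.39: general merchandise → 8% → €1.8712
Unrounded tax sum = €6.58225 → €6.58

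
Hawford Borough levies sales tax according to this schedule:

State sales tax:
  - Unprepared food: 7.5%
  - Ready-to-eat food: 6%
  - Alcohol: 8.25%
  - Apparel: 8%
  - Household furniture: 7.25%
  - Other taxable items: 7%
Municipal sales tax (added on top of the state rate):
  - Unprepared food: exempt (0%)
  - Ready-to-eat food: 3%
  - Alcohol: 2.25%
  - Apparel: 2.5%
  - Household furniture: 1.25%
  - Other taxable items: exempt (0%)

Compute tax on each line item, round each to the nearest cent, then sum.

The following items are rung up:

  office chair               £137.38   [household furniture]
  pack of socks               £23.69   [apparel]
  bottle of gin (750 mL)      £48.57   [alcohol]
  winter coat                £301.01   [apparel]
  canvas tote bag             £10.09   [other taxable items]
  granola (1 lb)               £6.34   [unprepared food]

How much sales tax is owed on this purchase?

Office chair £137.38: household furniture → 7.25% + 1.25% municipal = 8.5% → £11.68
Pack of socks £23.69: apparel → 8% + 2.5% municipal = 10.5% → £2.49
Bottle of gin (750 mL) £48.57: alcohol → 8.25% + 2.25% municipal = 10.5% → £5.10
Winter coat £301.01: apparel → 8% + 2.5% municipal = 10.5% → £31.61
Canvas tote bag £10.09: other taxable items → 7% + 0% municipal = 7% → £0.71
Granola (1 lb) £6.34: unprepared food → 7.5% + 0% municipal = 7.5% → £0.48
Total tax = £11.68 + £2.49 + £5.10 + £31.61 + £0.71 + £0.48 = £52.07

£52.07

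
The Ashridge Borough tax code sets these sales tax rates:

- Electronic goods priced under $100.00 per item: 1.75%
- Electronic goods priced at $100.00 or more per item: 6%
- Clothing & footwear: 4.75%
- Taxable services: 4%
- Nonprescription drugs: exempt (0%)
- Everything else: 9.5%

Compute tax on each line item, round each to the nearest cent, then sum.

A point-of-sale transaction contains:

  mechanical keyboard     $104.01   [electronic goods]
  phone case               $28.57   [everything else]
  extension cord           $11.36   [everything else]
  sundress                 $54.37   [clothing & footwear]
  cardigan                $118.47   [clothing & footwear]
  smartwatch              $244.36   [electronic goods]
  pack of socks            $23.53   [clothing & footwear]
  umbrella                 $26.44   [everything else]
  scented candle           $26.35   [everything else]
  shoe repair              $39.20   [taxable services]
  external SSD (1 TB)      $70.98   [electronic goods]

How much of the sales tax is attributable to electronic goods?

Mechanical keyboard $104.01: electronic goods, $100.00 or more → 6% → $6.24
Smartwatch $244.36: electronic goods, $100.00 or more → 6% → $14.66
External SSD (1 TB) $70.98: electronic goods, under $100.00 → 1.75% → $1.24
Tax on electronic goods = $6.24 + $14.66 + $1.24 = $22.14

$22.14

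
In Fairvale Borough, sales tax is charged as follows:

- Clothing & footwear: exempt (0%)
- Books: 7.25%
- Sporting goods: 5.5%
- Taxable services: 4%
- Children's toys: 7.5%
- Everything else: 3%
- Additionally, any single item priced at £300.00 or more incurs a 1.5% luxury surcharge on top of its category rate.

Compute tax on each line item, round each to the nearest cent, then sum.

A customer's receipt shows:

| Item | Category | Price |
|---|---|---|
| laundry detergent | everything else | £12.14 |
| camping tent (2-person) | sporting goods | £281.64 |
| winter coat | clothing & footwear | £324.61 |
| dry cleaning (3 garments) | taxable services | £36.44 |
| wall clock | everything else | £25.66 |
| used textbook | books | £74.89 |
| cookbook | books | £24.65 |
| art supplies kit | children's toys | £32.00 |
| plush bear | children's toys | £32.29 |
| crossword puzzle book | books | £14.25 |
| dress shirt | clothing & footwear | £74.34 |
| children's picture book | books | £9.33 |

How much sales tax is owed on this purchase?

Laundry detergent £12.14: everything else → 3% → £0.36
Camping tent (2-person) £281.64: sporting goods → 5.5% → £15.49
Winter coat £324.61: clothing & footwear → 0% + 1.5% surcharge = 1.5% → £4.87
Dry cleaning (3 garments) £36.44: taxable services → 4% → £1.46
Wall clock £25.66: everything else → 3% → £0.77
Used textbook £74.89: books → 7.25% → £5.43
Cookbook £24.65: books → 7.25% → £1.79
Art supplies kit £32.00: children's toys → 7.5% → £2.40
Plush bear £32.29: children's toys → 7.5% → £2.42
Crossword puzzle book £14.25: books → 7.25% → £1.03
Dress shirt £74.34: clothing & footwear → 0% → £0.00
Children's picture book £9.33: books → 7.25% → £0.68
Total tax = £0.36 + £15.49 + £4.87 + £1.46 + £0.77 + £5.43 + £1.79 + £2.40 + £2.42 + £1.03 + £0.68 = £36.70

£36.70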